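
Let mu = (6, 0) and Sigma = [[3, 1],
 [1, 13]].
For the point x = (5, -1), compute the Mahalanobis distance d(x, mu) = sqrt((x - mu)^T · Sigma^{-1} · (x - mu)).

Step 1 — centre the observation: (x - mu) = (-1, -1).

Step 2 — invert Sigma. det(Sigma) = 3·13 - (1)² = 38.
  Sigma^{-1} = (1/det) · [[d, -b], [-b, a]] = [[0.3421, -0.0263],
 [-0.0263, 0.0789]].

Step 3 — form the quadratic (x - mu)^T · Sigma^{-1} · (x - mu):
  Sigma^{-1} · (x - mu) = (-0.3158, -0.0526).
  (x - mu)^T · [Sigma^{-1} · (x - mu)] = (-1)·(-0.3158) + (-1)·(-0.0526) = 0.3684.

Step 4 — take square root: d = √(0.3684) ≈ 0.607.

d(x, mu) = √(0.3684) ≈ 0.607


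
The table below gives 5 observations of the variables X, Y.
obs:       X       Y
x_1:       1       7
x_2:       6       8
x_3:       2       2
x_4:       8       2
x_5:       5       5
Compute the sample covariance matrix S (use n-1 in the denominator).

Step 1 — column means:
  mean(X) = (1 + 6 + 2 + 8 + 5) / 5 = 22/5 = 4.4
  mean(Y) = (7 + 8 + 2 + 2 + 5) / 5 = 24/5 = 4.8

Step 2 — sample covariance S[i,j] = (1/(n-1)) · Σ_k (x_{k,i} - mean_i) · (x_{k,j} - mean_j), with n-1 = 4.
  S[X,X] = ((-3.4)·(-3.4) + (1.6)·(1.6) + (-2.4)·(-2.4) + (3.6)·(3.6) + (0.6)·(0.6)) / 4 = 33.2/4 = 8.3
  S[X,Y] = ((-3.4)·(2.2) + (1.6)·(3.2) + (-2.4)·(-2.8) + (3.6)·(-2.8) + (0.6)·(0.2)) / 4 = -5.6/4 = -1.4
  S[Y,Y] = ((2.2)·(2.2) + (3.2)·(3.2) + (-2.8)·(-2.8) + (-2.8)·(-2.8) + (0.2)·(0.2)) / 4 = 30.8/4 = 7.7

S is symmetric (S[j,i] = S[i,j]). Assembling:

S = [[8.3, -1.4],
 [-1.4, 7.7]]


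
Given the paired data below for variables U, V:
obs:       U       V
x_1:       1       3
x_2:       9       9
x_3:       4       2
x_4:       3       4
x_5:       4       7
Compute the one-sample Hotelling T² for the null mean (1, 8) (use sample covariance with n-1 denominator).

Step 1 — sample mean vector:
  mean(U) = (1 + 9 + 4 + 3 + 4) / 5 = 21/5 = 4.2
  mean(V) = (3 + 9 + 2 + 4 + 7) / 5 = 25/5 = 5
  x̄ = (4.2, 5),  deviation x̄ - mu_0 = (4.2, 5) - (1, 8) = (3.2, -3).

Step 2 — sample covariance matrix, S[i,j] = (1/(n-1)) · Σ_k (x_{k,i} - mean_i) · (x_{k,j} - mean_j), divisor n-1 = 4:
  S[U,U] = ((-3.2)·(-3.2) + (4.8)·(4.8) + (-0.2)·(-0.2) + (-1.2)·(-1.2) + (-0.2)·(-0.2)) / 4 = 34.8/4 = 8.7
  S[U,V] = ((-3.2)·(-2) + (4.8)·(4) + (-0.2)·(-3) + (-1.2)·(-1) + (-0.2)·(2)) / 4 = 27/4 = 6.75
  S[V,V] = ((-2)·(-2) + (4)·(4) + (-3)·(-3) + (-1)·(-1) + (2)·(2)) / 4 = 34/4 = 8.5
  S = [[8.7, 6.75],
 [6.75, 8.5]].

Step 3 — invert S. det(S) = 8.7·8.5 - (6.75)² = 28.3875.
  S^{-1} = (1/det) · [[d, -b], [-b, a]] = [[0.2994, -0.2378],
 [-0.2378, 0.3065]].

Step 4 — quadratic form (x̄ - mu_0)^T · S^{-1} · (x̄ - mu_0):
  S^{-1} · (x̄ - mu_0) = (1.6715, -1.6803),
  (x̄ - mu_0)^T · [...] = (3.2)·(1.6715) + (-3)·(-1.6803) = 10.3898.

Step 5 — scale by n: T² = 5 · 10.3898 = 51.9489.

T² ≈ 51.9489


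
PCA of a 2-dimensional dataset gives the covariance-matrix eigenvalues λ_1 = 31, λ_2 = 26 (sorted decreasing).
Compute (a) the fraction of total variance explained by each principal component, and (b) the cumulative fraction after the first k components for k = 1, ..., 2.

Step 1 — total variance = trace(Sigma) = Σ λ_i = 31 + 26 = 57.

Step 2 — fraction explained by component i = λ_i / Σ λ:
  PC1: 31/57 = 0.5439
  PC2: 26/57 = 0.4561

Step 3 — cumulative fraction after k components = (λ_1 + ... + λ_k) / Σ λ:
  k = 1: 31/57 = 0.5439
  k = 2: (31 + 26)/57 = 57/57 = 1

Summary (fraction, with percent):

explained: PC1 0.5439 (54.39%), PC2 0.4561 (45.61%);  cumulative: 0.5439, 1


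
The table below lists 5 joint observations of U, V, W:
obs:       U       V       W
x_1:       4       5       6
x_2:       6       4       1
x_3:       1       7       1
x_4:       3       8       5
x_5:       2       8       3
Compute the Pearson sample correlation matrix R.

Step 1 — column means:
  mean(U) = (4 + 6 + 1 + 3 + 2) / 5 = 16/5 = 3.2
  mean(V) = (5 + 4 + 7 + 8 + 8) / 5 = 32/5 = 6.4
  mean(W) = (6 + 1 + 1 + 5 + 3) / 5 = 16/5 = 3.2

Step 2 — sample variances and covariances s[i,j] = (1/(n-1)) · Σ_k (x_{k,i} - mean_i) · (x_{k,j} - mean_j), with n-1 = 4:
  s[U,U] = ((0.8)·(0.8) + (2.8)·(2.8) + (-2.2)·(-2.2) + (-0.2)·(-0.2) + (-1.2)·(-1.2)) / 4 = 14.8/4 = 3.7
  s[U,V] = ((0.8)·(-1.4) + (2.8)·(-2.4) + (-2.2)·(0.6) + (-0.2)·(1.6) + (-1.2)·(1.6)) / 4 = -11.4/4 = -2.85
  s[U,W] = ((0.8)·(2.8) + (2.8)·(-2.2) + (-2.2)·(-2.2) + (-0.2)·(1.8) + (-1.2)·(-0.2)) / 4 = 0.8/4 = 0.2
  s[V,V] = ((-1.4)·(-1.4) + (-2.4)·(-2.4) + (0.6)·(0.6) + (1.6)·(1.6) + (1.6)·(1.6)) / 4 = 13.2/4 = 3.3
  s[V,W] = ((-1.4)·(2.8) + (-2.4)·(-2.2) + (0.6)·(-2.2) + (1.6)·(1.8) + (1.6)·(-0.2)) / 4 = 2.6/4 = 0.65
  s[W,W] = ((2.8)·(2.8) + (-2.2)·(-2.2) + (-2.2)·(-2.2) + (1.8)·(1.8) + (-0.2)·(-0.2)) / 4 = 20.8/4 = 5.2
  Sample standard deviations s_i = √(s[i,i]):
  s(U) = √(3.7) = 1.9235
  s(V) = √(3.3) = 1.8166
  s(W) = √(5.2) = 2.2804

Step 3 — r_{ij} = s_{ij} / (s_i · s_j):
  r[U,U] = 1 (diagonal).
  r[U,V] = -2.85 / (1.9235 · 1.8166) = -2.85 / 3.4943 = -0.8156
  r[U,W] = 0.2 / (1.9235 · 2.2804) = 0.2 / 4.3863 = 0.0456
  r[V,V] = 1 (diagonal).
  r[V,W] = 0.65 / (1.8166 · 2.2804) = 0.65 / 4.1425 = 0.1569
  r[W,W] = 1 (diagonal).

R is symmetric with unit diagonal. Assembling:

R = [[1, -0.8156, 0.0456],
 [-0.8156, 1, 0.1569],
 [0.0456, 0.1569, 1]]


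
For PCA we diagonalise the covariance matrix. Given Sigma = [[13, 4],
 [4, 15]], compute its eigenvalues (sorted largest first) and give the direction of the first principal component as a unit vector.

Step 1 — characteristic polynomial of 2×2 Sigma:
  det(Sigma - λI) = λ² - trace · λ + det = 0.
  trace = 13 + 15 = 28, det = 13·15 - (4)² = 179.
Step 2 — discriminant:
  Δ = trace² - 4·det = 784 - 716 = 68.
Step 3 — eigenvalues:
  λ = (trace ± √Δ)/2 = (28 ± 8.2462)/2,
  λ_1 = 18.1231,  λ_2 = 9.8769.

Step 4 — unit eigenvector for λ_1: solve (Sigma - λ_1 I)v = 0. First row:
  (13 - 18.1231)·v_x + (4)·v_y = 0, i.e. (-5.1231)·v_x + (4)·v_y = 0,
  so v ∝ (b, λ_1 - a) = (4, 5.1231) = u.
  ||u|| = √((4)² + (5.1231)²) = √(42.2462) ≈ 6.4997,
  v_1 = u/||u|| ≈ (0.6154, 0.7882) (||v_1|| = 1).

λ_1 = 18.1231,  λ_2 = 9.8769;  v_1 ≈ (0.6154, 0.7882)


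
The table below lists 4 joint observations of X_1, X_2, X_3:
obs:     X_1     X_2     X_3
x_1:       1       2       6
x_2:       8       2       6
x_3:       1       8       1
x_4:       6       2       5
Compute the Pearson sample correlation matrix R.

Step 1 — column means:
  mean(X_1) = (1 + 8 + 1 + 6) / 4 = 16/4 = 4
  mean(X_2) = (2 + 2 + 8 + 2) / 4 = 14/4 = 3.5
  mean(X_3) = (6 + 6 + 1 + 5) / 4 = 18/4 = 4.5

Step 2 — sample variances and covariances s[i,j] = (1/(n-1)) · Σ_k (x_{k,i} - mean_i) · (x_{k,j} - mean_j), with n-1 = 3:
  s[X_1,X_1] = ((-3)·(-3) + (4)·(4) + (-3)·(-3) + (2)·(2)) / 3 = 38/3 = 12.6667
  s[X_1,X_2] = ((-3)·(-1.5) + (4)·(-1.5) + (-3)·(4.5) + (2)·(-1.5)) / 3 = -18/3 = -6
  s[X_1,X_3] = ((-3)·(1.5) + (4)·(1.5) + (-3)·(-3.5) + (2)·(0.5)) / 3 = 13/3 = 4.3333
  s[X_2,X_2] = ((-1.5)·(-1.5) + (-1.5)·(-1.5) + (4.5)·(4.5) + (-1.5)·(-1.5)) / 3 = 27/3 = 9
  s[X_2,X_3] = ((-1.5)·(1.5) + (-1.5)·(1.5) + (4.5)·(-3.5) + (-1.5)·(0.5)) / 3 = -21/3 = -7
  s[X_3,X_3] = ((1.5)·(1.5) + (1.5)·(1.5) + (-3.5)·(-3.5) + (0.5)·(0.5)) / 3 = 17/3 = 5.6667
  Sample standard deviations s_i = √(s[i,i]):
  s(X_1) = √(12.6667) = 3.559
  s(X_2) = √(9) = 3
  s(X_3) = √(5.6667) = 2.3805

Step 3 — r_{ij} = s_{ij} / (s_i · s_j):
  r[X_1,X_1] = 1 (diagonal).
  r[X_1,X_2] = -6 / (3.559 · 3) = -6 / 10.6771 = -0.562
  r[X_1,X_3] = 4.3333 / (3.559 · 2.3805) = 4.3333 / 8.4722 = 0.5115
  r[X_2,X_2] = 1 (diagonal).
  r[X_2,X_3] = -7 / (3 · 2.3805) = -7 / 7.1414 = -0.9802
  r[X_3,X_3] = 1 (diagonal).

R is symmetric with unit diagonal. Assembling:

R = [[1, -0.562, 0.5115],
 [-0.562, 1, -0.9802],
 [0.5115, -0.9802, 1]]


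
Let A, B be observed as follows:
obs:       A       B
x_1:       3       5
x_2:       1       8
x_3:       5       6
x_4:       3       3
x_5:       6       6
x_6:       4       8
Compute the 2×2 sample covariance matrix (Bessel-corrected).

Step 1 — column means:
  mean(A) = (3 + 1 + 5 + 3 + 6 + 4) / 6 = 22/6 = 3.6667
  mean(B) = (5 + 8 + 6 + 3 + 6 + 8) / 6 = 36/6 = 6

Step 2 — sample covariance S[i,j] = (1/(n-1)) · Σ_k (x_{k,i} - mean_i) · (x_{k,j} - mean_j), with n-1 = 5.
  S[A,A] = ((-0.6667)·(-0.6667) + (-2.6667)·(-2.6667) + (1.3333)·(1.3333) + (-0.6667)·(-0.6667) + (2.3333)·(2.3333) + (0.3333)·(0.3333)) / 5 = 15.3333/5 = 3.0667
  S[A,B] = ((-0.6667)·(-1) + (-2.6667)·(2) + (1.3333)·(0) + (-0.6667)·(-3) + (2.3333)·(0) + (0.3333)·(2)) / 5 = -2/5 = -0.4
  S[B,B] = ((-1)·(-1) + (2)·(2) + (0)·(0) + (-3)·(-3) + (0)·(0) + (2)·(2)) / 5 = 18/5 = 3.6

S is symmetric (S[j,i] = S[i,j]). Assembling:

S = [[3.0667, -0.4],
 [-0.4, 3.6]]


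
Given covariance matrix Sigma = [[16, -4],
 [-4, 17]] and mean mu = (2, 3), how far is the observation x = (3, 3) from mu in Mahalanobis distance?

Step 1 — centre the observation: (x - mu) = (1, 0).

Step 2 — invert Sigma. det(Sigma) = 16·17 - (-4)² = 256.
  Sigma^{-1} = (1/det) · [[d, -b], [-b, a]] = [[0.0664, 0.0156],
 [0.0156, 0.0625]].

Step 3 — form the quadratic (x - mu)^T · Sigma^{-1} · (x - mu):
  Sigma^{-1} · (x - mu) = (0.0664, 0.0156).
  (x - mu)^T · [Sigma^{-1} · (x - mu)] = (1)·(0.0664) + (0)·(0.0156) = 0.0664.

Step 4 — take square root: d = √(0.0664) ≈ 0.2577.

d(x, mu) = √(0.0664) ≈ 0.2577


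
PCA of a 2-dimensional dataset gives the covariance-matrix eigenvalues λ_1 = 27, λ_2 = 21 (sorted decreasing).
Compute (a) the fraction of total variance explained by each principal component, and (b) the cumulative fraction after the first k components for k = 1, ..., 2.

Step 1 — total variance = trace(Sigma) = Σ λ_i = 27 + 21 = 48.

Step 2 — fraction explained by component i = λ_i / Σ λ:
  PC1: 27/48 = 0.5625
  PC2: 21/48 = 0.4375

Step 3 — cumulative fraction after k components = (λ_1 + ... + λ_k) / Σ λ:
  k = 1: 27/48 = 0.5625
  k = 2: (27 + 21)/48 = 48/48 = 1

Summary (fraction, with percent):

explained: PC1 0.5625 (56.25%), PC2 0.4375 (43.75%);  cumulative: 0.5625, 1


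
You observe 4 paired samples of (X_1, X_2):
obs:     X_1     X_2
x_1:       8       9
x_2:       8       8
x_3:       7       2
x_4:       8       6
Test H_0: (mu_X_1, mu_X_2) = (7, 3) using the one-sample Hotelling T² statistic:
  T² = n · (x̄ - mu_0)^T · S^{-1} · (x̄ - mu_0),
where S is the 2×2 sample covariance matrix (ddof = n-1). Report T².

Step 1 — sample mean vector:
  mean(X_1) = (8 + 8 + 7 + 8) / 4 = 31/4 = 7.75
  mean(X_2) = (9 + 8 + 2 + 6) / 4 = 25/4 = 6.25
  x̄ = (7.75, 6.25),  deviation x̄ - mu_0 = (7.75, 6.25) - (7, 3) = (0.75, 3.25).

Step 2 — sample covariance matrix, S[i,j] = (1/(n-1)) · Σ_k (x_{k,i} - mean_i) · (x_{k,j} - mean_j), divisor n-1 = 3:
  S[X_1,X_1] = ((0.25)·(0.25) + (0.25)·(0.25) + (-0.75)·(-0.75) + (0.25)·(0.25)) / 3 = 0.75/3 = 0.25
  S[X_1,X_2] = ((0.25)·(2.75) + (0.25)·(1.75) + (-0.75)·(-4.25) + (0.25)·(-0.25)) / 3 = 4.25/3 = 1.4167
  S[X_2,X_2] = ((2.75)·(2.75) + (1.75)·(1.75) + (-4.25)·(-4.25) + (-0.25)·(-0.25)) / 3 = 28.75/3 = 9.5833
  S = [[0.25, 1.4167],
 [1.4167, 9.5833]].

Step 3 — invert S. det(S) = 0.25·9.5833 - (1.4167)² = 0.3889.
  S^{-1} = (1/det) · [[d, -b], [-b, a]] = [[24.6429, -3.6429],
 [-3.6429, 0.6429]].

Step 4 — quadratic form (x̄ - mu_0)^T · S^{-1} · (x̄ - mu_0):
  S^{-1} · (x̄ - mu_0) = (6.6429, -0.6429),
  (x̄ - mu_0)^T · [...] = (0.75)·(6.6429) + (3.25)·(-0.6429) = 2.8929.

Step 5 — scale by n: T² = 4 · 2.8929 = 11.5714.

T² ≈ 11.5714


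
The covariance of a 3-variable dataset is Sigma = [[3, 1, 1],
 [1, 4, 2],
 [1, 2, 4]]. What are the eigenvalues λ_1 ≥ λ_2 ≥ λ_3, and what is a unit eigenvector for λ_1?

Step 1 — characteristic polynomial p(λ) = det(λI - Sigma) = λ³ - tr·λ² + c_1·λ - det, where tr = trace, c_1 = sum of the principal 2×2 minors, det = det(Sigma):
  tr = 3 + 4 + 4 = 11,
  c_1 = (3·4 - (1)²) + (3·4 - (1)²) + (4·4 - (2)²) = 11 + 11 + 12 = 34,
  det = 3·(4·4 - (2)²) - (1)·((1)·4 - (2)·(1)) + (1)·((1)·(2) - 4·(1)) = 3·(12) - (1)·(2) + (1)·(-2) = 32.
  So p(λ) = λ³ - 11λ² + 34λ - 32.
Step 2 — look for an integer root (rational root theorem: any rational root is an integer divisor of 32). Testing λ = 2:
  p(2) = 8 - 44 + 68 - 32 = 0  ✓
  Dividing out (λ - 2): p(λ) = (λ - 2)(λ² - 9λ + 16).
Step 3 — remaining eigenvalues from the quadratic λ² - 9λ + 16 = 0:
  Δ = 9² - 4·16 = 81 - 64 = 17,  λ = (9 ± √17)/2 = (9 ± 4.1231)/2 ≈ 6.5616 or 2.4384.
  Sorted: λ_1 = 6.5616,  λ_2 = 2.4384,  λ_3 = 2  (check: sum = 11 = tr ✓).

Step 4 — unit eigenvector for λ_1 ≈ 6.5616: v spans the null space of (Sigma - λ_1 I), whose rows are
  r_1 = (-3.5616, 1, 1),  r_2 = (1, -2.5616, 2),  r_3 = (1, 2, -2.5616).
  v is orthogonal to every row, so take v ∝ r_1 × r_2 = ((1)·(2) - (1)·(-2.5616), (1)·(1) - (-3.5616)·(2), (-3.5616)·(-2.5616) - (1)·(1)) ≈ (4.5616, 8.1231, 8.1231).
  Let u = (4.5616, 8.1231, 8.1231).
  ||u|| = √((4.5616)² + (8.1231)² + (8.1231)²) = √(152.7775) ≈ 12.3603,  v_1 = u/||u|| ≈ (0.369, 0.6572, 0.6572) (||v_1|| = 1).

λ_1 = 6.5616,  λ_2 = 2.4384,  λ_3 = 2;  v_1 ≈ (0.369, 0.6572, 0.6572)


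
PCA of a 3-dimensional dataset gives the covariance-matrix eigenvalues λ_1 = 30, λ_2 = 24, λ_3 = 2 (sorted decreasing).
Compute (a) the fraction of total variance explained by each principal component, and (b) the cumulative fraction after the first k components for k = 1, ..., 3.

Step 1 — total variance = trace(Sigma) = Σ λ_i = 30 + 24 + 2 = 56.

Step 2 — fraction explained by component i = λ_i / Σ λ:
  PC1: 30/56 = 0.5357
  PC2: 24/56 = 0.4286
  PC3: 2/56 = 0.0357

Step 3 — cumulative fraction after k components = (λ_1 + ... + λ_k) / Σ λ:
  k = 1: 30/56 = 0.5357
  k = 2: (30 + 24)/56 = 54/56 = 0.9643
  k = 3: (30 + 24 + 2)/56 = 56/56 = 1

Summary (fraction, with percent):

explained: PC1 0.5357 (53.57%), PC2 0.4286 (42.86%), PC3 0.0357 (3.57%);  cumulative: 0.5357, 0.9643, 1


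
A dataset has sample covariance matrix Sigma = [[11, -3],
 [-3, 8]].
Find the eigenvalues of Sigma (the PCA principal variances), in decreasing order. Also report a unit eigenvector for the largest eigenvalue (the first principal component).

Step 1 — characteristic polynomial of 2×2 Sigma:
  det(Sigma - λI) = λ² - trace · λ + det = 0.
  trace = 11 + 8 = 19, det = 11·8 - (-3)² = 79.
Step 2 — discriminant:
  Δ = trace² - 4·det = 361 - 316 = 45.
Step 3 — eigenvalues:
  λ = (trace ± √Δ)/2 = (19 ± 6.7082)/2,
  λ_1 = 12.8541,  λ_2 = 6.1459.

Step 4 — unit eigenvector for λ_1: solve (Sigma - λ_1 I)v = 0. First row:
  (11 - 12.8541)·v_x + (-3)·v_y = 0, i.e. (-1.8541)·v_x + (-3)·v_y = 0,
  so v ∝ (b, λ_1 - a) = (-3, 1.8541); multiply by -1 so the first entry is positive: u = (3, -1.8541).
  ||u|| = √((3)² + (-1.8541)²) = √(12.4377) ≈ 3.5267,
  v_1 = u/||u|| ≈ (0.8507, -0.5257) (||v_1|| = 1).

λ_1 = 12.8541,  λ_2 = 6.1459;  v_1 ≈ (0.8507, -0.5257)


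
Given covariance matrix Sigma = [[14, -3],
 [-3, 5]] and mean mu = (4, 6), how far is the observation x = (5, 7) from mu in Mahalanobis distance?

Step 1 — centre the observation: (x - mu) = (1, 1).

Step 2 — invert Sigma. det(Sigma) = 14·5 - (-3)² = 61.
  Sigma^{-1} = (1/det) · [[d, -b], [-b, a]] = [[0.082, 0.0492],
 [0.0492, 0.2295]].

Step 3 — form the quadratic (x - mu)^T · Sigma^{-1} · (x - mu):
  Sigma^{-1} · (x - mu) = (0.1311, 0.2787).
  (x - mu)^T · [Sigma^{-1} · (x - mu)] = (1)·(0.1311) + (1)·(0.2787) = 0.4098.

Step 4 — take square root: d = √(0.4098) ≈ 0.6402.

d(x, mu) = √(0.4098) ≈ 0.6402


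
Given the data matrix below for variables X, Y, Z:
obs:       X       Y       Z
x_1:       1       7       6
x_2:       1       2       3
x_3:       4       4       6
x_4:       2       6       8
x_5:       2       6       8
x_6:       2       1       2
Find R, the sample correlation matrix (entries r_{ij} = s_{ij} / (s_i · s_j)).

Step 1 — column means:
  mean(X) = (1 + 1 + 4 + 2 + 2 + 2) / 6 = 12/6 = 2
  mean(Y) = (7 + 2 + 4 + 6 + 6 + 1) / 6 = 26/6 = 4.3333
  mean(Z) = (6 + 3 + 6 + 8 + 8 + 2) / 6 = 33/6 = 5.5

Step 2 — sample variances and covariances s[i,j] = (1/(n-1)) · Σ_k (x_{k,i} - mean_i) · (x_{k,j} - mean_j), with n-1 = 5:
  s[X,X] = ((-1)·(-1) + (-1)·(-1) + (2)·(2) + (0)·(0) + (0)·(0) + (0)·(0)) / 5 = 6/5 = 1.2
  s[X,Y] = ((-1)·(2.6667) + (-1)·(-2.3333) + (2)·(-0.3333) + (0)·(1.6667) + (0)·(1.6667) + (0)·(-3.3333)) / 5 = -1/5 = -0.2
  s[X,Z] = ((-1)·(0.5) + (-1)·(-2.5) + (2)·(0.5) + (0)·(2.5) + (0)·(2.5) + (0)·(-3.5)) / 5 = 3/5 = 0.6
  s[Y,Y] = ((2.6667)·(2.6667) + (-2.3333)·(-2.3333) + (-0.3333)·(-0.3333) + (1.6667)·(1.6667) + (1.6667)·(1.6667) + (-3.3333)·(-3.3333)) / 5 = 29.3333/5 = 5.8667
  s[Y,Z] = ((2.6667)·(0.5) + (-2.3333)·(-2.5) + (-0.3333)·(0.5) + (1.6667)·(2.5) + (1.6667)·(2.5) + (-3.3333)·(-3.5)) / 5 = 27/5 = 5.4
  s[Z,Z] = ((0.5)·(0.5) + (-2.5)·(-2.5) + (0.5)·(0.5) + (2.5)·(2.5) + (2.5)·(2.5) + (-3.5)·(-3.5)) / 5 = 31.5/5 = 6.3
  Sample standard deviations s_i = √(s[i,i]):
  s(X) = √(1.2) = 1.0954
  s(Y) = √(5.8667) = 2.4221
  s(Z) = √(6.3) = 2.51

Step 3 — r_{ij} = s_{ij} / (s_i · s_j):
  r[X,X] = 1 (diagonal).
  r[X,Y] = -0.2 / (1.0954 · 2.4221) = -0.2 / 2.6533 = -0.0754
  r[X,Z] = 0.6 / (1.0954 · 2.51) = 0.6 / 2.7495 = 0.2182
  r[Y,Y] = 1 (diagonal).
  r[Y,Z] = 5.4 / (2.4221 · 2.51) = 5.4 / 6.0795 = 0.8882
  r[Z,Z] = 1 (diagonal).

R is symmetric with unit diagonal. Assembling:

R = [[1, -0.0754, 0.2182],
 [-0.0754, 1, 0.8882],
 [0.2182, 0.8882, 1]]


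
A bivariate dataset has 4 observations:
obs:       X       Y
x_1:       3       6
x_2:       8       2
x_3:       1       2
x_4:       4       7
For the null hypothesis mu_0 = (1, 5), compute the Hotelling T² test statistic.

Step 1 — sample mean vector:
  mean(X) = (3 + 8 + 1 + 4) / 4 = 16/4 = 4
  mean(Y) = (6 + 2 + 2 + 7) / 4 = 17/4 = 4.25
  x̄ = (4, 4.25),  deviation x̄ - mu_0 = (4, 4.25) - (1, 5) = (3, -0.75).

Step 2 — sample covariance matrix, S[i,j] = (1/(n-1)) · Σ_k (x_{k,i} - mean_i) · (x_{k,j} - mean_j), divisor n-1 = 3:
  S[X,X] = ((-1)·(-1) + (4)·(4) + (-3)·(-3) + (0)·(0)) / 3 = 26/3 = 8.6667
  S[X,Y] = ((-1)·(1.75) + (4)·(-2.25) + (-3)·(-2.25) + (0)·(2.75)) / 3 = -4/3 = -1.3333
  S[Y,Y] = ((1.75)·(1.75) + (-2.25)·(-2.25) + (-2.25)·(-2.25) + (2.75)·(2.75)) / 3 = 20.75/3 = 6.9167
  S = [[8.6667, -1.3333],
 [-1.3333, 6.9167]].

Step 3 — invert S. det(S) = 8.6667·6.9167 - (-1.3333)² = 58.1667.
  S^{-1} = (1/det) · [[d, -b], [-b, a]] = [[0.1189, 0.0229],
 [0.0229, 0.149]].

Step 4 — quadratic form (x̄ - mu_0)^T · S^{-1} · (x̄ - mu_0):
  S^{-1} · (x̄ - mu_0) = (0.3395, -0.043),
  (x̄ - mu_0)^T · [...] = (3)·(0.3395) + (-0.75)·(-0.043) = 1.0509.

Step 5 — scale by n: T² = 4 · 1.0509 = 4.2034.

T² ≈ 4.2034


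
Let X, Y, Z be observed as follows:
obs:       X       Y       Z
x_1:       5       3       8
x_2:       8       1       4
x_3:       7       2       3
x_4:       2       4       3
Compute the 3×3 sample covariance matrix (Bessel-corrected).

Step 1 — column means:
  mean(X) = (5 + 8 + 7 + 2) / 4 = 22/4 = 5.5
  mean(Y) = (3 + 1 + 2 + 4) / 4 = 10/4 = 2.5
  mean(Z) = (8 + 4 + 3 + 3) / 4 = 18/4 = 4.5

Step 2 — sample covariance S[i,j] = (1/(n-1)) · Σ_k (x_{k,i} - mean_i) · (x_{k,j} - mean_j), with n-1 = 3.
  S[X,X] = ((-0.5)·(-0.5) + (2.5)·(2.5) + (1.5)·(1.5) + (-3.5)·(-3.5)) / 3 = 21/3 = 7
  S[X,Y] = ((-0.5)·(0.5) + (2.5)·(-1.5) + (1.5)·(-0.5) + (-3.5)·(1.5)) / 3 = -10/3 = -3.3333
  S[X,Z] = ((-0.5)·(3.5) + (2.5)·(-0.5) + (1.5)·(-1.5) + (-3.5)·(-1.5)) / 3 = 0/3 = 0
  S[Y,Y] = ((0.5)·(0.5) + (-1.5)·(-1.5) + (-0.5)·(-0.5) + (1.5)·(1.5)) / 3 = 5/3 = 1.6667
  S[Y,Z] = ((0.5)·(3.5) + (-1.5)·(-0.5) + (-0.5)·(-1.5) + (1.5)·(-1.5)) / 3 = 1/3 = 0.3333
  S[Z,Z] = ((3.5)·(3.5) + (-0.5)·(-0.5) + (-1.5)·(-1.5) + (-1.5)·(-1.5)) / 3 = 17/3 = 5.6667

S is symmetric (S[j,i] = S[i,j]). Assembling:

S = [[7, -3.3333, 0],
 [-3.3333, 1.6667, 0.3333],
 [0, 0.3333, 5.6667]]


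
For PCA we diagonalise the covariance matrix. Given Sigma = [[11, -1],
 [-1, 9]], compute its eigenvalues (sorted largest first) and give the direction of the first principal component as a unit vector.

Step 1 — characteristic polynomial of 2×2 Sigma:
  det(Sigma - λI) = λ² - trace · λ + det = 0.
  trace = 11 + 9 = 20, det = 11·9 - (-1)² = 98.
Step 2 — discriminant:
  Δ = trace² - 4·det = 400 - 392 = 8.
Step 3 — eigenvalues:
  λ = (trace ± √Δ)/2 = (20 ± 2.8284)/2,
  λ_1 = 11.4142,  λ_2 = 8.5858.

Step 4 — unit eigenvector for λ_1: solve (Sigma - λ_1 I)v = 0. First row:
  (11 - 11.4142)·v_x + (-1)·v_y = 0, i.e. (-0.4142)·v_x + (-1)·v_y = 0,
  so v ∝ (b, λ_1 - a) = (-1, 0.4142); multiply by -1 so the first entry is positive: u = (1, -0.4142).
  ||u|| = √((1)² + (-0.4142)²) = √(1.1716) ≈ 1.0824,
  v_1 = u/||u|| ≈ (0.9239, -0.3827) (||v_1|| = 1).

λ_1 = 11.4142,  λ_2 = 8.5858;  v_1 ≈ (0.9239, -0.3827)


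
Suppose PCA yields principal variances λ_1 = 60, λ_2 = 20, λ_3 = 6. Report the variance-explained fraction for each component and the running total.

Step 1 — total variance = trace(Sigma) = Σ λ_i = 60 + 20 + 6 = 86.

Step 2 — fraction explained by component i = λ_i / Σ λ:
  PC1: 60/86 = 0.6977
  PC2: 20/86 = 0.2326
  PC3: 6/86 = 0.0698

Step 3 — cumulative fraction after k components = (λ_1 + ... + λ_k) / Σ λ:
  k = 1: 60/86 = 0.6977
  k = 2: (60 + 20)/86 = 80/86 = 0.9302
  k = 3: (60 + 20 + 6)/86 = 86/86 = 1

Summary (fraction, with percent):

explained: PC1 0.6977 (69.77%), PC2 0.2326 (23.26%), PC3 0.0698 (6.98%);  cumulative: 0.6977, 0.9302, 1


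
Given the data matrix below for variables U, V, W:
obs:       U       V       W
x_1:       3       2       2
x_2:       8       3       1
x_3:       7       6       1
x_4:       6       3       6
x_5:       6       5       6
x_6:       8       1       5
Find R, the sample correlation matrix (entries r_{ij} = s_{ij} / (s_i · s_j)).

Step 1 — column means:
  mean(U) = (3 + 8 + 7 + 6 + 6 + 8) / 6 = 38/6 = 6.3333
  mean(V) = (2 + 3 + 6 + 3 + 5 + 1) / 6 = 20/6 = 3.3333
  mean(W) = (2 + 1 + 1 + 6 + 6 + 5) / 6 = 21/6 = 3.5

Step 2 — sample variances and covariances s[i,j] = (1/(n-1)) · Σ_k (x_{k,i} - mean_i) · (x_{k,j} - mean_j), with n-1 = 5:
  s[U,U] = ((-3.3333)·(-3.3333) + (1.6667)·(1.6667) + (0.6667)·(0.6667) + (-0.3333)·(-0.3333) + (-0.3333)·(-0.3333) + (1.6667)·(1.6667)) / 5 = 17.3333/5 = 3.4667
  s[U,V] = ((-3.3333)·(-1.3333) + (1.6667)·(-0.3333) + (0.6667)·(2.6667) + (-0.3333)·(-0.3333) + (-0.3333)·(1.6667) + (1.6667)·(-2.3333)) / 5 = 1.3333/5 = 0.2667
  s[U,W] = ((-3.3333)·(-1.5) + (1.6667)·(-2.5) + (0.6667)·(-2.5) + (-0.3333)·(2.5) + (-0.3333)·(2.5) + (1.6667)·(1.5)) / 5 = 0/5 = 0
  s[V,V] = ((-1.3333)·(-1.3333) + (-0.3333)·(-0.3333) + (2.6667)·(2.6667) + (-0.3333)·(-0.3333) + (1.6667)·(1.6667) + (-2.3333)·(-2.3333)) / 5 = 17.3333/5 = 3.4667
  s[V,W] = ((-1.3333)·(-1.5) + (-0.3333)·(-2.5) + (2.6667)·(-2.5) + (-0.3333)·(2.5) + (1.6667)·(2.5) + (-2.3333)·(1.5)) / 5 = -4/5 = -0.8
  s[W,W] = ((-1.5)·(-1.5) + (-2.5)·(-2.5) + (-2.5)·(-2.5) + (2.5)·(2.5) + (2.5)·(2.5) + (1.5)·(1.5)) / 5 = 29.5/5 = 5.9
  Sample standard deviations s_i = √(s[i,i]):
  s(U) = √(3.4667) = 1.8619
  s(V) = √(3.4667) = 1.8619
  s(W) = √(5.9) = 2.429

Step 3 — r_{ij} = s_{ij} / (s_i · s_j):
  r[U,U] = 1 (diagonal).
  r[U,V] = 0.2667 / (1.8619 · 1.8619) = 0.2667 / 3.4667 = 0.0769
  r[U,W] = 0 / (1.8619 · 2.429) = 0 / 4.5225 = 0
  r[V,V] = 1 (diagonal).
  r[V,W] = -0.8 / (1.8619 · 2.429) = -0.8 / 4.5225 = -0.1769
  r[W,W] = 1 (diagonal).

R is symmetric with unit diagonal. Assembling:

R = [[1, 0.0769, 0],
 [0.0769, 1, -0.1769],
 [0, -0.1769, 1]]


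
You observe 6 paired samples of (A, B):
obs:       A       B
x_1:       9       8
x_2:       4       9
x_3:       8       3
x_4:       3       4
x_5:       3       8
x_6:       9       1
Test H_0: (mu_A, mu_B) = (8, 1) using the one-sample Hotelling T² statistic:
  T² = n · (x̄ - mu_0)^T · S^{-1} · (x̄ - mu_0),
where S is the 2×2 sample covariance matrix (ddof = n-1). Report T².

Step 1 — sample mean vector:
  mean(A) = (9 + 4 + 8 + 3 + 3 + 9) / 6 = 36/6 = 6
  mean(B) = (8 + 9 + 3 + 4 + 8 + 1) / 6 = 33/6 = 5.5
  x̄ = (6, 5.5),  deviation x̄ - mu_0 = (6, 5.5) - (8, 1) = (-2, 4.5).

Step 2 — sample covariance matrix, S[i,j] = (1/(n-1)) · Σ_k (x_{k,i} - mean_i) · (x_{k,j} - mean_j), divisor n-1 = 5:
  S[A,A] = ((3)·(3) + (-2)·(-2) + (2)·(2) + (-3)·(-3) + (-3)·(-3) + (3)·(3)) / 5 = 44/5 = 8.8
  S[A,B] = ((3)·(2.5) + (-2)·(3.5) + (2)·(-2.5) + (-3)·(-1.5) + (-3)·(2.5) + (3)·(-4.5)) / 5 = -21/5 = -4.2
  S[B,B] = ((2.5)·(2.5) + (3.5)·(3.5) + (-2.5)·(-2.5) + (-1.5)·(-1.5) + (2.5)·(2.5) + (-4.5)·(-4.5)) / 5 = 53.5/5 = 10.7
  S = [[8.8, -4.2],
 [-4.2, 10.7]].

Step 3 — invert S. det(S) = 8.8·10.7 - (-4.2)² = 76.52.
  S^{-1} = (1/det) · [[d, -b], [-b, a]] = [[0.1398, 0.0549],
 [0.0549, 0.115]].

Step 4 — quadratic form (x̄ - mu_0)^T · S^{-1} · (x̄ - mu_0):
  S^{-1} · (x̄ - mu_0) = (-0.0327, 0.4077),
  (x̄ - mu_0)^T · [...] = (-2)·(-0.0327) + (4.5)·(0.4077) = 1.9002.

Step 5 — scale by n: T² = 6 · 1.9002 = 11.4009.

T² ≈ 11.4009


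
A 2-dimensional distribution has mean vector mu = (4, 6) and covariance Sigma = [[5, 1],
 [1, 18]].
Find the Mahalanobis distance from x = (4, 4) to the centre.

Step 1 — centre the observation: (x - mu) = (0, -2).

Step 2 — invert Sigma. det(Sigma) = 5·18 - (1)² = 89.
  Sigma^{-1} = (1/det) · [[d, -b], [-b, a]] = [[0.2022, -0.0112],
 [-0.0112, 0.0562]].

Step 3 — form the quadratic (x - mu)^T · Sigma^{-1} · (x - mu):
  Sigma^{-1} · (x - mu) = (0.0225, -0.1124).
  (x - mu)^T · [Sigma^{-1} · (x - mu)] = (0)·(0.0225) + (-2)·(-0.1124) = 0.2247.

Step 4 — take square root: d = √(0.2247) ≈ 0.474.

d(x, mu) = √(0.2247) ≈ 0.474


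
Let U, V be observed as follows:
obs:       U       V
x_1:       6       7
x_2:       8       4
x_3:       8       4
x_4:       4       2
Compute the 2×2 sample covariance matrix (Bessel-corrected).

Step 1 — column means:
  mean(U) = (6 + 8 + 8 + 4) / 4 = 26/4 = 6.5
  mean(V) = (7 + 4 + 4 + 2) / 4 = 17/4 = 4.25

Step 2 — sample covariance S[i,j] = (1/(n-1)) · Σ_k (x_{k,i} - mean_i) · (x_{k,j} - mean_j), with n-1 = 3.
  S[U,U] = ((-0.5)·(-0.5) + (1.5)·(1.5) + (1.5)·(1.5) + (-2.5)·(-2.5)) / 3 = 11/3 = 3.6667
  S[U,V] = ((-0.5)·(2.75) + (1.5)·(-0.25) + (1.5)·(-0.25) + (-2.5)·(-2.25)) / 3 = 3.5/3 = 1.1667
  S[V,V] = ((2.75)·(2.75) + (-0.25)·(-0.25) + (-0.25)·(-0.25) + (-2.25)·(-2.25)) / 3 = 12.75/3 = 4.25

S is symmetric (S[j,i] = S[i,j]). Assembling:

S = [[3.6667, 1.1667],
 [1.1667, 4.25]]


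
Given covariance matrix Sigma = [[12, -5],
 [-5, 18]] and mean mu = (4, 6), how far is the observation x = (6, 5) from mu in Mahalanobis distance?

Step 1 — centre the observation: (x - mu) = (2, -1).

Step 2 — invert Sigma. det(Sigma) = 12·18 - (-5)² = 191.
  Sigma^{-1} = (1/det) · [[d, -b], [-b, a]] = [[0.0942, 0.0262],
 [0.0262, 0.0628]].

Step 3 — form the quadratic (x - mu)^T · Sigma^{-1} · (x - mu):
  Sigma^{-1} · (x - mu) = (0.1623, -0.0105).
  (x - mu)^T · [Sigma^{-1} · (x - mu)] = (2)·(0.1623) + (-1)·(-0.0105) = 0.3351.

Step 4 — take square root: d = √(0.3351) ≈ 0.5789.

d(x, mu) = √(0.3351) ≈ 0.5789


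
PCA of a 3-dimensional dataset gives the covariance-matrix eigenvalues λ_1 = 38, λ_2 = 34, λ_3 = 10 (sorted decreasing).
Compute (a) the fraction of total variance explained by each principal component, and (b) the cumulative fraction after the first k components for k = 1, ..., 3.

Step 1 — total variance = trace(Sigma) = Σ λ_i = 38 + 34 + 10 = 82.

Step 2 — fraction explained by component i = λ_i / Σ λ:
  PC1: 38/82 = 0.4634
  PC2: 34/82 = 0.4146
  PC3: 10/82 = 0.122

Step 3 — cumulative fraction after k components = (λ_1 + ... + λ_k) / Σ λ:
  k = 1: 38/82 = 0.4634
  k = 2: (38 + 34)/82 = 72/82 = 0.878
  k = 3: (38 + 34 + 10)/82 = 82/82 = 1

Summary (fraction, with percent):

explained: PC1 0.4634 (46.34%), PC2 0.4146 (41.46%), PC3 0.122 (12.2%);  cumulative: 0.4634, 0.878, 1


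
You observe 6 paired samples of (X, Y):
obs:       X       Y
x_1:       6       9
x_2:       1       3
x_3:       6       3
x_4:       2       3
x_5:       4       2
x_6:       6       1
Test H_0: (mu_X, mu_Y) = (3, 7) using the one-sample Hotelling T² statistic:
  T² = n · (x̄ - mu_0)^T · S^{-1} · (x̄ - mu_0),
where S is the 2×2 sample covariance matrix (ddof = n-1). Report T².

Step 1 — sample mean vector:
  mean(X) = (6 + 1 + 6 + 2 + 4 + 6) / 6 = 25/6 = 4.1667
  mean(Y) = (9 + 3 + 3 + 3 + 2 + 1) / 6 = 21/6 = 3.5
  x̄ = (4.1667, 3.5),  deviation x̄ - mu_0 = (4.1667, 3.5) - (3, 7) = (1.1667, -3.5).

Step 2 — sample covariance matrix, S[i,j] = (1/(n-1)) · Σ_k (x_{k,i} - mean_i) · (x_{k,j} - mean_j), divisor n-1 = 5:
  S[X,X] = ((1.8333)·(1.8333) + (-3.1667)·(-3.1667) + (1.8333)·(1.8333) + (-2.1667)·(-2.1667) + (-0.1667)·(-0.1667) + (1.8333)·(1.8333)) / 5 = 24.8333/5 = 4.9667
  S[X,Y] = ((1.8333)·(5.5) + (-3.1667)·(-0.5) + (1.8333)·(-0.5) + (-2.1667)·(-0.5) + (-0.1667)·(-1.5) + (1.8333)·(-2.5)) / 5 = 7.5/5 = 1.5
  S[Y,Y] = ((5.5)·(5.5) + (-0.5)·(-0.5) + (-0.5)·(-0.5) + (-0.5)·(-0.5) + (-1.5)·(-1.5) + (-2.5)·(-2.5)) / 5 = 39.5/5 = 7.9
  S = [[4.9667, 1.5],
 [1.5, 7.9]].

Step 3 — invert S. det(S) = 4.9667·7.9 - (1.5)² = 36.9867.
  S^{-1} = (1/det) · [[d, -b], [-b, a]] = [[0.2136, -0.0406],
 [-0.0406, 0.1343]].

Step 4 — quadratic form (x̄ - mu_0)^T · S^{-1} · (x̄ - mu_0):
  S^{-1} · (x̄ - mu_0) = (0.3911, -0.5173),
  (x̄ - mu_0)^T · [...] = (1.1667)·(0.3911) + (-3.5)·(-0.5173) = 2.2669.

Step 5 — scale by n: T² = 6 · 2.2669 = 13.6013.

T² ≈ 13.6013


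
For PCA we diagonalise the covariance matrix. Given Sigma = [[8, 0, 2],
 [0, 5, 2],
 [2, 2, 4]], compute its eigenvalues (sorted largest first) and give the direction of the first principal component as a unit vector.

Step 1 — characteristic polynomial p(λ) = det(λI - Sigma) = λ³ - tr·λ² + c_1·λ - det, where tr = trace, c_1 = sum of the principal 2×2 minors, det = det(Sigma):
  tr = 8 + 5 + 4 = 17,
  c_1 = (8·5 - (0)²) + (8·4 - (2)²) + (5·4 - (2)²) = 40 + 28 + 16 = 84,
  det = 8·(5·4 - (2)²) - (0)·((0)·4 - (2)·(2)) + (2)·((0)·(2) - 5·(2)) = 8·(16) - (0)·(-4) + (2)·(-10) = 108.
  So p(λ) = λ³ - 17λ² + 84λ - 108.
Step 2 — look for an integer root (rational root theorem: any rational root is an integer divisor of 108). Testing λ = 2:
  p(2) = 8 - 68 + 168 - 108 = 0  ✓
  Dividing out (λ - 2): p(λ) = (λ - 2)(λ² - 15λ + 54).
Step 3 — remaining eigenvalues from the quadratic λ² - 15λ + 54 = 0:
  Δ = 15² - 4·54 = 225 - 216 = 9,  λ = (15 ± √9)/2 = (15 ± 3)/2 = 9 or 6.
  Sorted: λ_1 = 9,  λ_2 = 6,  λ_3 = 2  (check: sum = 17 = tr ✓).

Step 4 — unit eigenvector for λ_1 = 9: v spans the null space of (Sigma - λ_1 I), whose rows are
  r_1 = (-1, 0, 2),  r_2 = (0, -4, 2),  r_3 = (2, 2, -5).
  v is orthogonal to every row, so take v ∝ r_1 × r_2 = ((0)·(2) - (2)·(-4), (2)·(0) - (-1)·(2), (-1)·(-4) - (0)·(0)) = (8, 2, 4).
  Rescale (divide by 2): u = (4, 1, 2).
  ||u|| = √((4)² + (1)² + (2)²) = √(21) ≈ 4.5826,  v_1 = u/||u|| ≈ (0.8729, 0.2182, 0.4364) (||v_1|| = 1).

λ_1 = 9,  λ_2 = 6,  λ_3 = 2;  v_1 ≈ (0.8729, 0.2182, 0.4364)


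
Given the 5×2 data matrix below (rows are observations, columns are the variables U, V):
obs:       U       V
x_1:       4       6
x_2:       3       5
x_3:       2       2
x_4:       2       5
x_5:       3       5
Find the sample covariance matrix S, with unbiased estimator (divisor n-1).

Step 1 — column means:
  mean(U) = (4 + 3 + 2 + 2 + 3) / 5 = 14/5 = 2.8
  mean(V) = (6 + 5 + 2 + 5 + 5) / 5 = 23/5 = 4.6

Step 2 — sample covariance S[i,j] = (1/(n-1)) · Σ_k (x_{k,i} - mean_i) · (x_{k,j} - mean_j), with n-1 = 4.
  S[U,U] = ((1.2)·(1.2) + (0.2)·(0.2) + (-0.8)·(-0.8) + (-0.8)·(-0.8) + (0.2)·(0.2)) / 4 = 2.8/4 = 0.7
  S[U,V] = ((1.2)·(1.4) + (0.2)·(0.4) + (-0.8)·(-2.6) + (-0.8)·(0.4) + (0.2)·(0.4)) / 4 = 3.6/4 = 0.9
  S[V,V] = ((1.4)·(1.4) + (0.4)·(0.4) + (-2.6)·(-2.6) + (0.4)·(0.4) + (0.4)·(0.4)) / 4 = 9.2/4 = 2.3

S is symmetric (S[j,i] = S[i,j]). Assembling:

S = [[0.7, 0.9],
 [0.9, 2.3]]


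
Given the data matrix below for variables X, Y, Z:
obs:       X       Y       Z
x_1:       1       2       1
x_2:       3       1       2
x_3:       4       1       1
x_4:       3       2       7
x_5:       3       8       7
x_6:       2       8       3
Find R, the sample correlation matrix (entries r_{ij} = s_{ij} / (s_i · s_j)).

Step 1 — column means:
  mean(X) = (1 + 3 + 4 + 3 + 3 + 2) / 6 = 16/6 = 2.6667
  mean(Y) = (2 + 1 + 1 + 2 + 8 + 8) / 6 = 22/6 = 3.6667
  mean(Z) = (1 + 2 + 1 + 7 + 7 + 3) / 6 = 21/6 = 3.5

Step 2 — sample variances and covariances s[i,j] = (1/(n-1)) · Σ_k (x_{k,i} - mean_i) · (x_{k,j} - mean_j), with n-1 = 5:
  s[X,X] = ((-1.6667)·(-1.6667) + (0.3333)·(0.3333) + (1.3333)·(1.3333) + (0.3333)·(0.3333) + (0.3333)·(0.3333) + (-0.6667)·(-0.6667)) / 5 = 5.3333/5 = 1.0667
  s[X,Y] = ((-1.6667)·(-1.6667) + (0.3333)·(-2.6667) + (1.3333)·(-2.6667) + (0.3333)·(-1.6667) + (0.3333)·(4.3333) + (-0.6667)·(4.3333)) / 5 = -3.6667/5 = -0.7333
  s[X,Z] = ((-1.6667)·(-2.5) + (0.3333)·(-1.5) + (1.3333)·(-2.5) + (0.3333)·(3.5) + (0.3333)·(3.5) + (-0.6667)·(-0.5)) / 5 = 3/5 = 0.6
  s[Y,Y] = ((-1.6667)·(-1.6667) + (-2.6667)·(-2.6667) + (-2.6667)·(-2.6667) + (-1.6667)·(-1.6667) + (4.3333)·(4.3333) + (4.3333)·(4.3333)) / 5 = 57.3333/5 = 11.4667
  s[Y,Z] = ((-1.6667)·(-2.5) + (-2.6667)·(-1.5) + (-2.6667)·(-2.5) + (-1.6667)·(3.5) + (4.3333)·(3.5) + (4.3333)·(-0.5)) / 5 = 22/5 = 4.4
  s[Z,Z] = ((-2.5)·(-2.5) + (-1.5)·(-1.5) + (-2.5)·(-2.5) + (3.5)·(3.5) + (3.5)·(3.5) + (-0.5)·(-0.5)) / 5 = 39.5/5 = 7.9
  Sample standard deviations s_i = √(s[i,i]):
  s(X) = √(1.0667) = 1.0328
  s(Y) = √(11.4667) = 3.3862
  s(Z) = √(7.9) = 2.8107

Step 3 — r_{ij} = s_{ij} / (s_i · s_j):
  r[X,X] = 1 (diagonal).
  r[X,Y] = -0.7333 / (1.0328 · 3.3862) = -0.7333 / 3.4973 = -0.2097
  r[X,Z] = 0.6 / (1.0328 · 2.8107) = 0.6 / 2.9029 = 0.2067
  r[Y,Y] = 1 (diagonal).
  r[Y,Z] = 4.4 / (3.3862 · 2.8107) = 4.4 / 9.5177 = 0.4623
  r[Z,Z] = 1 (diagonal).

R is symmetric with unit diagonal. Assembling:

R = [[1, -0.2097, 0.2067],
 [-0.2097, 1, 0.4623],
 [0.2067, 0.4623, 1]]


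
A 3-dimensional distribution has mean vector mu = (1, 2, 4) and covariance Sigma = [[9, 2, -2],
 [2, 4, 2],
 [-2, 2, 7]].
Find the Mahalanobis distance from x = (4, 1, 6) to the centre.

Step 1 — centre the observation: (x - mu) = (3, -1, 2).

Step 2 — invert Sigma (cofactor / det for 3×3, or solve directly):
  Sigma^{-1} = [[0.1538, -0.1154, 0.0769],
 [-0.1154, 0.3782, -0.141],
 [0.0769, -0.141, 0.2051]].

Step 3 — form the quadratic (x - mu)^T · Sigma^{-1} · (x - mu):
  Sigma^{-1} · (x - mu) = (0.7308, -1.0064, 0.7821).
  (x - mu)^T · [Sigma^{-1} · (x - mu)] = (3)·(0.7308) + (-1)·(-1.0064) + (2)·(0.7821) = 4.7628.

Step 4 — take square root: d = √(4.7628) ≈ 2.1824.

d(x, mu) = √(4.7628) ≈ 2.1824


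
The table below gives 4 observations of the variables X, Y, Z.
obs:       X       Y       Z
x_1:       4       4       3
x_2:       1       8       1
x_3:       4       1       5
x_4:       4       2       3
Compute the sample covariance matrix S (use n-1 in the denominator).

Step 1 — column means:
  mean(X) = (4 + 1 + 4 + 4) / 4 = 13/4 = 3.25
  mean(Y) = (4 + 8 + 1 + 2) / 4 = 15/4 = 3.75
  mean(Z) = (3 + 1 + 5 + 3) / 4 = 12/4 = 3

Step 2 — sample covariance S[i,j] = (1/(n-1)) · Σ_k (x_{k,i} - mean_i) · (x_{k,j} - mean_j), with n-1 = 3.
  S[X,X] = ((0.75)·(0.75) + (-2.25)·(-2.25) + (0.75)·(0.75) + (0.75)·(0.75)) / 3 = 6.75/3 = 2.25
  S[X,Y] = ((0.75)·(0.25) + (-2.25)·(4.25) + (0.75)·(-2.75) + (0.75)·(-1.75)) / 3 = -12.75/3 = -4.25
  S[X,Z] = ((0.75)·(0) + (-2.25)·(-2) + (0.75)·(2) + (0.75)·(0)) / 3 = 6/3 = 2
  S[Y,Y] = ((0.25)·(0.25) + (4.25)·(4.25) + (-2.75)·(-2.75) + (-1.75)·(-1.75)) / 3 = 28.75/3 = 9.5833
  S[Y,Z] = ((0.25)·(0) + (4.25)·(-2) + (-2.75)·(2) + (-1.75)·(0)) / 3 = -14/3 = -4.6667
  S[Z,Z] = ((0)·(0) + (-2)·(-2) + (2)·(2) + (0)·(0)) / 3 = 8/3 = 2.6667

S is symmetric (S[j,i] = S[i,j]). Assembling:

S = [[2.25, -4.25, 2],
 [-4.25, 9.5833, -4.6667],
 [2, -4.6667, 2.6667]]


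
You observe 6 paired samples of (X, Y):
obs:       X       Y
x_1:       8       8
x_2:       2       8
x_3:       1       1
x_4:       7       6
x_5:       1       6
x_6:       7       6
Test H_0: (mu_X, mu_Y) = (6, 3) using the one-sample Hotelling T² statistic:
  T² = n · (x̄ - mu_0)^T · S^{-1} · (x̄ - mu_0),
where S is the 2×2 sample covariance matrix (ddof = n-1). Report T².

Step 1 — sample mean vector:
  mean(X) = (8 + 2 + 1 + 7 + 1 + 7) / 6 = 26/6 = 4.3333
  mean(Y) = (8 + 8 + 1 + 6 + 6 + 6) / 6 = 35/6 = 5.8333
  x̄ = (4.3333, 5.8333),  deviation x̄ - mu_0 = (4.3333, 5.8333) - (6, 3) = (-1.6667, 2.8333).

Step 2 — sample covariance matrix, S[i,j] = (1/(n-1)) · Σ_k (x_{k,i} - mean_i) · (x_{k,j} - mean_j), divisor n-1 = 5:
  S[X,X] = ((3.6667)·(3.6667) + (-2.3333)·(-2.3333) + (-3.3333)·(-3.3333) + (2.6667)·(2.6667) + (-3.3333)·(-3.3333) + (2.6667)·(2.6667)) / 5 = 55.3333/5 = 11.0667
  S[X,Y] = ((3.6667)·(2.1667) + (-2.3333)·(2.1667) + (-3.3333)·(-4.8333) + (2.6667)·(0.1667) + (-3.3333)·(0.1667) + (2.6667)·(0.1667)) / 5 = 19.3333/5 = 3.8667
  S[Y,Y] = ((2.1667)·(2.1667) + (2.1667)·(2.1667) + (-4.8333)·(-4.8333) + (0.1667)·(0.1667) + (0.1667)·(0.1667) + (0.1667)·(0.1667)) / 5 = 32.8333/5 = 6.5667
  S = [[11.0667, 3.8667],
 [3.8667, 6.5667]].

Step 3 — invert S. det(S) = 11.0667·6.5667 - (3.8667)² = 57.72.
  S^{-1} = (1/det) · [[d, -b], [-b, a]] = [[0.1138, -0.067],
 [-0.067, 0.1917]].

Step 4 — quadratic form (x̄ - mu_0)^T · S^{-1} · (x̄ - mu_0):
  S^{-1} · (x̄ - mu_0) = (-0.3794, 0.6549),
  (x̄ - mu_0)^T · [...] = (-1.6667)·(-0.3794) + (2.8333)·(0.6549) = 2.4879.

Step 5 — scale by n: T² = 6 · 2.4879 = 14.9272.

T² ≈ 14.9272


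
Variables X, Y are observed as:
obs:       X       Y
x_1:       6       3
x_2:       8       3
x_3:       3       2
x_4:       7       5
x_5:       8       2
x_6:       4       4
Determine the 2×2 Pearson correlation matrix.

Step 1 — column means:
  mean(X) = (6 + 8 + 3 + 7 + 8 + 4) / 6 = 36/6 = 6
  mean(Y) = (3 + 3 + 2 + 5 + 2 + 4) / 6 = 19/6 = 3.1667

Step 2 — sample variances and covariances s[i,j] = (1/(n-1)) · Σ_k (x_{k,i} - mean_i) · (x_{k,j} - mean_j), with n-1 = 5:
  s[X,X] = ((0)·(0) + (2)·(2) + (-3)·(-3) + (1)·(1) + (2)·(2) + (-2)·(-2)) / 5 = 22/5 = 4.4
  s[X,Y] = ((0)·(-0.1667) + (2)·(-0.1667) + (-3)·(-1.1667) + (1)·(1.8333) + (2)·(-1.1667) + (-2)·(0.8333)) / 5 = 1/5 = 0.2
  s[Y,Y] = ((-0.1667)·(-0.1667) + (-0.1667)·(-0.1667) + (-1.1667)·(-1.1667) + (1.8333)·(1.8333) + (-1.1667)·(-1.1667) + (0.8333)·(0.8333)) / 5 = 6.8333/5 = 1.3667
  Sample standard deviations s_i = √(s[i,i]):
  s(X) = √(4.4) = 2.0976
  s(Y) = √(1.3667) = 1.169

Step 3 — r_{ij} = s_{ij} / (s_i · s_j):
  r[X,X] = 1 (diagonal).
  r[X,Y] = 0.2 / (2.0976 · 1.169) = 0.2 / 2.4522 = 0.0816
  r[Y,Y] = 1 (diagonal).

R is symmetric with unit diagonal. Assembling:

R = [[1, 0.0816],
 [0.0816, 1]]


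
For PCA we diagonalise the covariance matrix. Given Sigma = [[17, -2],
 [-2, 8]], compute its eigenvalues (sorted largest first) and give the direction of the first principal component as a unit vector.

Step 1 — characteristic polynomial of 2×2 Sigma:
  det(Sigma - λI) = λ² - trace · λ + det = 0.
  trace = 17 + 8 = 25, det = 17·8 - (-2)² = 132.
Step 2 — discriminant:
  Δ = trace² - 4·det = 625 - 528 = 97.
Step 3 — eigenvalues:
  λ = (trace ± √Δ)/2 = (25 ± 9.8489)/2,
  λ_1 = 17.4244,  λ_2 = 7.5756.

Step 4 — unit eigenvector for λ_1: solve (Sigma - λ_1 I)v = 0. First row:
  (17 - 17.4244)·v_x + (-2)·v_y = 0, i.e. (-0.4244)·v_x + (-2)·v_y = 0,
  so v ∝ (b, λ_1 - a) = (-2, 0.4244); multiply by -1 so the first entry is positive: u = (2, -0.4244).
  ||u|| = √((2)² + (-0.4244)²) = √(4.1801) ≈ 2.0445,
  v_1 = u/||u|| ≈ (0.9782, -0.2076) (||v_1|| = 1).

λ_1 = 17.4244,  λ_2 = 7.5756;  v_1 ≈ (0.9782, -0.2076)
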